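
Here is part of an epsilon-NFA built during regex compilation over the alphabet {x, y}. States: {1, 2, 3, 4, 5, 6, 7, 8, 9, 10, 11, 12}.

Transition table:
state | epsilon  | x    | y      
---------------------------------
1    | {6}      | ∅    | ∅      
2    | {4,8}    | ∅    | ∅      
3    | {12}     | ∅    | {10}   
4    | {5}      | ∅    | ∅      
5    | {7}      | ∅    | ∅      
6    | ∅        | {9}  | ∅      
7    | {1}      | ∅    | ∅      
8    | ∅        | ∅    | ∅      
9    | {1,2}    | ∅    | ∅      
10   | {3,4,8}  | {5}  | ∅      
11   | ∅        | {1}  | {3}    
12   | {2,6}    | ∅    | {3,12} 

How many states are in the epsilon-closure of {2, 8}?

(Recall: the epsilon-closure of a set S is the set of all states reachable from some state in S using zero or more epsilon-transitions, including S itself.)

Start with {2, 8}.
From 2 via epsilon: add 4.
From 4 via epsilon: add 5.
From 5 via epsilon: add 7.
From 7 via epsilon: add 1.
From 1 via epsilon: add 6.
epsilon-closure = {1, 2, 4, 5, 6, 7, 8}, which has 7 states.

7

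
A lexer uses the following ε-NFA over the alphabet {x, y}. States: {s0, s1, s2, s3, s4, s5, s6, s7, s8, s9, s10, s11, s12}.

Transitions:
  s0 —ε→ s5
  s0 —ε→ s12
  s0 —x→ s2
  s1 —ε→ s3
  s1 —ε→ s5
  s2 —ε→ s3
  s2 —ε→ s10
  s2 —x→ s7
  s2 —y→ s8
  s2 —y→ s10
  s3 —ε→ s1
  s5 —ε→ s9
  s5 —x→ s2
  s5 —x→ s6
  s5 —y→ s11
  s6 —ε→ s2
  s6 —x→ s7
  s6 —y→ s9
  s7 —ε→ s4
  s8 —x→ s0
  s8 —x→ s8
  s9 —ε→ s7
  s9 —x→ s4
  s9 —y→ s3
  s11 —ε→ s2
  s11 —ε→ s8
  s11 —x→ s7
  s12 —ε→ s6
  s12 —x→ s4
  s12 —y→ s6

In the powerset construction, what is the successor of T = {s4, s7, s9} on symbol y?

{s1, s3, s4, s5, s7, s9}

s9 on y → {s3}.
No y-transition from s4, s7.
Union after reading y: {s3}.
Now take the ε-closure:
From s3 via ε: add s1.
From s1 via ε: add s5.
From s5 via ε: add s9.
From s9 via ε: add s7.
From s7 via ε: add s4.
No new states can be added; the closed set is {s1, s3, s4, s5, s7, s9}.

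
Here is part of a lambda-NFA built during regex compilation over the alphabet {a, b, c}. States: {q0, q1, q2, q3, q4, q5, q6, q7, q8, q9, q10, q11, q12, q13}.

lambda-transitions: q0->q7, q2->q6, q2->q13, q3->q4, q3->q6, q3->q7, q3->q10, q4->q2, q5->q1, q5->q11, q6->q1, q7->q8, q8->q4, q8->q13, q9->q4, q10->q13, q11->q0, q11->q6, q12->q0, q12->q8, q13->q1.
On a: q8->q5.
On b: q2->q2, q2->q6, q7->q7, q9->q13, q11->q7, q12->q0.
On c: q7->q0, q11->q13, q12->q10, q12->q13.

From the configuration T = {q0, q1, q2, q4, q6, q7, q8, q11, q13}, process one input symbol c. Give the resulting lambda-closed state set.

q7 on c → {q0}.
q11 on c → {q13}.
No c-transition from q0, q1, q2, q4, q6, q8, q13.
Union after reading c: {q0, q13}.
Now take the lambda-closure:
From q0 via lambda: add q7.
From q13 via lambda: add q1.
From q7 via lambda: add q8.
From q8 via lambda: add q4.
From q4 via lambda: add q2.
From q2 via lambda: add q6.
No new states can be added; the closed set is {q0, q1, q2, q4, q6, q7, q8, q13}.

{q0, q1, q2, q4, q6, q7, q8, q13}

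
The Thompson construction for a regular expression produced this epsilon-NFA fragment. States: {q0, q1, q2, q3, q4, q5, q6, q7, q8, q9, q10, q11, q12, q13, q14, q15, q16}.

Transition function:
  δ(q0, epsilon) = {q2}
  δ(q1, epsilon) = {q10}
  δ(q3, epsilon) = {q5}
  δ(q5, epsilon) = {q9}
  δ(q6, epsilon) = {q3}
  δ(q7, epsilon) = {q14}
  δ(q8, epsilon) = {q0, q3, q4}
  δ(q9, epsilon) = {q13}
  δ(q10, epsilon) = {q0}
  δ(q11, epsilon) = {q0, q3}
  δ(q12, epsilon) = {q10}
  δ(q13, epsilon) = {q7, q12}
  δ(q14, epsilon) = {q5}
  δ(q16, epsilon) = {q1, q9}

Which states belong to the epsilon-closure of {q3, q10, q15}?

Start with {q3, q10, q15}.
From q3 via epsilon: add q5.
From q10 via epsilon: add q0.
From q0 via epsilon: add q2.
From q5 via epsilon: add q9.
From q9 via epsilon: add q13.
From q13 via epsilon: add q7, q12.
From q7 via epsilon: add q14.
No new states can be added; the closed set is {q0, q2, q3, q5, q7, q9, q10, q12, q13, q14, q15}.

{q0, q2, q3, q5, q7, q9, q10, q12, q13, q14, q15}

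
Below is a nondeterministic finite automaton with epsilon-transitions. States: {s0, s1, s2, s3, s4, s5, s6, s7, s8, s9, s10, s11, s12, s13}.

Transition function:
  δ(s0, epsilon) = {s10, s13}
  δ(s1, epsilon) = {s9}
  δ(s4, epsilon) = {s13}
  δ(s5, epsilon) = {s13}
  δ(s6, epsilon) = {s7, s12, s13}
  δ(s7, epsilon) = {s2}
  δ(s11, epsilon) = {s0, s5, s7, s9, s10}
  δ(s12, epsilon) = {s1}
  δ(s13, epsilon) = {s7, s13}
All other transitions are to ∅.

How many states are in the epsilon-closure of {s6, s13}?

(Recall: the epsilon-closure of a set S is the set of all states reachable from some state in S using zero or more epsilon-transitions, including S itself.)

7

Start with {s6, s13}.
From s6 via epsilon: add s7, s12.
From s7 via epsilon: add s2.
From s12 via epsilon: add s1.
From s1 via epsilon: add s9.
epsilon-closure = {s1, s2, s6, s7, s9, s12, s13}, which has 7 states.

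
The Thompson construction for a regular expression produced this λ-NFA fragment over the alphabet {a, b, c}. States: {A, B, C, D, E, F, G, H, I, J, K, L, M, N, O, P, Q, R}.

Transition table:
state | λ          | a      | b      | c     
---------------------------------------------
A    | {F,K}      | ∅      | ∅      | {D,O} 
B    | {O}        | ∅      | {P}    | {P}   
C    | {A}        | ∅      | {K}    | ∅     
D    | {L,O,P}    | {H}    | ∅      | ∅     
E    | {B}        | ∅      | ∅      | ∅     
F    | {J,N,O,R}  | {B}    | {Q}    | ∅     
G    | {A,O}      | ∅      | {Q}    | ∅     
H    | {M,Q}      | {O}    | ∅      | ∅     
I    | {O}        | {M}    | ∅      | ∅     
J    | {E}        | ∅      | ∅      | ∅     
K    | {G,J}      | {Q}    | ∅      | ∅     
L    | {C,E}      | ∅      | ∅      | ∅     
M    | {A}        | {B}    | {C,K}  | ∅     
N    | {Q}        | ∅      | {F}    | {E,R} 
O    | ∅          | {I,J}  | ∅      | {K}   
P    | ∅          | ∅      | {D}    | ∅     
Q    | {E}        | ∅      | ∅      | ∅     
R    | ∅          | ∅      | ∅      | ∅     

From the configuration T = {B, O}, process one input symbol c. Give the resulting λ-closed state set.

B on c → {P}.
O on c → {K}.
Union after reading c: {K, P}.
Now take the λ-closure:
From K via λ: add G, J.
From G via λ: add A, O.
From J via λ: add E.
From A via λ: add F.
From E via λ: add B.
From F via λ: add N, R.
From N via λ: add Q.
No new states can be added; the closed set is {A, B, E, F, G, J, K, N, O, P, Q, R}.

{A, B, E, F, G, J, K, N, O, P, Q, R}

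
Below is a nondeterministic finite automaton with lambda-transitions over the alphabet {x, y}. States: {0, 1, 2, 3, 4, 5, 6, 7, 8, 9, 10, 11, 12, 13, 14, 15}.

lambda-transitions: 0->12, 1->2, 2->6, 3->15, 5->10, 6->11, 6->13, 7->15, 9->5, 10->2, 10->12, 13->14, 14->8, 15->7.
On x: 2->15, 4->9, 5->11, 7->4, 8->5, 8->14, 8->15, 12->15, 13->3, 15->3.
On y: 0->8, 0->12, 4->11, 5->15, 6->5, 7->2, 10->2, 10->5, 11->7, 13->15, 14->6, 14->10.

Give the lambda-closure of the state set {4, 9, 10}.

Start with {4, 9, 10}.
From 9 via lambda: add 5.
From 10 via lambda: add 2, 12.
From 2 via lambda: add 6.
From 6 via lambda: add 11, 13.
From 13 via lambda: add 14.
From 14 via lambda: add 8.
No new states can be added; the closed set is {2, 4, 5, 6, 8, 9, 10, 11, 12, 13, 14}.

{2, 4, 5, 6, 8, 9, 10, 11, 12, 13, 14}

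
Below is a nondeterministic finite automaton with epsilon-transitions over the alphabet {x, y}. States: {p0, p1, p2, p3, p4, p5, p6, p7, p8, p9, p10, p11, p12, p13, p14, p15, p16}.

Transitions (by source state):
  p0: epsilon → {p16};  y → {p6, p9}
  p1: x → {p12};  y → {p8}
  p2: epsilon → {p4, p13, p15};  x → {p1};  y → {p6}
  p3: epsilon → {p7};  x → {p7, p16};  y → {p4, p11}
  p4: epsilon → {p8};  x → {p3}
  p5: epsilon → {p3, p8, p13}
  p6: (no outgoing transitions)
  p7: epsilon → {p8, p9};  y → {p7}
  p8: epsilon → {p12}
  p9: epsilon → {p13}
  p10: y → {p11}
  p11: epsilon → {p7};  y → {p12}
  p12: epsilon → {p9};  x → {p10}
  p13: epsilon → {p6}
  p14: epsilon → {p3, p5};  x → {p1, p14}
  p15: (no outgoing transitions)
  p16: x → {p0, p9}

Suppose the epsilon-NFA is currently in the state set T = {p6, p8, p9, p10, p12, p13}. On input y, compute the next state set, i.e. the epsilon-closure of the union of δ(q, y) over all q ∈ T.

p10 on y → {p11}.
No y-transition from p6, p8, p9, p12, p13.
Union after reading y: {p11}.
Now take the epsilon-closure:
From p11 via epsilon: add p7.
From p7 via epsilon: add p8, p9.
From p8 via epsilon: add p12.
From p9 via epsilon: add p13.
From p13 via epsilon: add p6.
No new states can be added; the closed set is {p6, p7, p8, p9, p11, p12, p13}.

{p6, p7, p8, p9, p11, p12, p13}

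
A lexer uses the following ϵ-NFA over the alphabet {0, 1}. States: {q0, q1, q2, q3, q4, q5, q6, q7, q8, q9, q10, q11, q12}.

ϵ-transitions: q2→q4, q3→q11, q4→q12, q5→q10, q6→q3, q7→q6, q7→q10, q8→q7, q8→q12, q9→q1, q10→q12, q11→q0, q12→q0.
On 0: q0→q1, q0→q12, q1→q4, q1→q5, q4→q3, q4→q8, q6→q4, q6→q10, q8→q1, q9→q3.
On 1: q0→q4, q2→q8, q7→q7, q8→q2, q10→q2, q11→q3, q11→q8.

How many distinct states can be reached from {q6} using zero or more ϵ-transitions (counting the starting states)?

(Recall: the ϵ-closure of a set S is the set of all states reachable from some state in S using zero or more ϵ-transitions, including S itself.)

Start with {q6}.
From q6 via ϵ: add q3.
From q3 via ϵ: add q11.
From q11 via ϵ: add q0.
ϵ-closure = {q0, q3, q6, q11}, which has 4 states.

4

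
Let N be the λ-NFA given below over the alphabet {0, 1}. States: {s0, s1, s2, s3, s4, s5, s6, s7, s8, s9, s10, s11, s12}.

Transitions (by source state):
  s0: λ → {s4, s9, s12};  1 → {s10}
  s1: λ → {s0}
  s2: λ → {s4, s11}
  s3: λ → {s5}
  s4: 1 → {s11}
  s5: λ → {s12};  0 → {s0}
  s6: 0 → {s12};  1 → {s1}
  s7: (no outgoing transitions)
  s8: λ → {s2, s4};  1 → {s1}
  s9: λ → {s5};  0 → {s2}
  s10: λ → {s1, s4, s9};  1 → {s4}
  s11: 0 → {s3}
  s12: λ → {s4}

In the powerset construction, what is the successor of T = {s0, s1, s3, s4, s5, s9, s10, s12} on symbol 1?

{s0, s1, s4, s5, s9, s10, s11, s12}

s0 on 1 → {s10}.
s4 on 1 → {s11}.
s10 on 1 → {s4}.
No 1-transition from s1, s3, s5, s9, s12.
Union after reading 1: {s4, s10, s11}.
Now take the λ-closure:
From s10 via λ: add s1, s9.
From s1 via λ: add s0.
From s9 via λ: add s5.
From s0 via λ: add s12.
No new states can be added; the closed set is {s0, s1, s4, s5, s9, s10, s11, s12}.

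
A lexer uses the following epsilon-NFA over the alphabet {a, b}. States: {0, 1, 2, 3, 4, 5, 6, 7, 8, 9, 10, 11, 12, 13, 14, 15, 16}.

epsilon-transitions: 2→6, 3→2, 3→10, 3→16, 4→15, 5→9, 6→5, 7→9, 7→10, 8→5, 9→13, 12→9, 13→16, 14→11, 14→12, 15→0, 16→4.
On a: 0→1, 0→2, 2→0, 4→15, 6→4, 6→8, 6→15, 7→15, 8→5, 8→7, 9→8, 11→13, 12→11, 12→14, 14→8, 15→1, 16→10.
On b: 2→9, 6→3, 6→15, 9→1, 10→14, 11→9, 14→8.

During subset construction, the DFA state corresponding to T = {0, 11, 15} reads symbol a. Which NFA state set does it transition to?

{0, 1, 2, 4, 5, 6, 9, 13, 15, 16}

0 on a → {1, 2}.
11 on a → {13}.
15 on a → {1}.
Union after reading a: {1, 2, 13}.
Now take the epsilon-closure:
From 2 via epsilon: add 6.
From 13 via epsilon: add 16.
From 6 via epsilon: add 5.
From 16 via epsilon: add 4.
From 4 via epsilon: add 15.
From 5 via epsilon: add 9.
From 15 via epsilon: add 0.
No new states can be added; the closed set is {0, 1, 2, 4, 5, 6, 9, 13, 15, 16}.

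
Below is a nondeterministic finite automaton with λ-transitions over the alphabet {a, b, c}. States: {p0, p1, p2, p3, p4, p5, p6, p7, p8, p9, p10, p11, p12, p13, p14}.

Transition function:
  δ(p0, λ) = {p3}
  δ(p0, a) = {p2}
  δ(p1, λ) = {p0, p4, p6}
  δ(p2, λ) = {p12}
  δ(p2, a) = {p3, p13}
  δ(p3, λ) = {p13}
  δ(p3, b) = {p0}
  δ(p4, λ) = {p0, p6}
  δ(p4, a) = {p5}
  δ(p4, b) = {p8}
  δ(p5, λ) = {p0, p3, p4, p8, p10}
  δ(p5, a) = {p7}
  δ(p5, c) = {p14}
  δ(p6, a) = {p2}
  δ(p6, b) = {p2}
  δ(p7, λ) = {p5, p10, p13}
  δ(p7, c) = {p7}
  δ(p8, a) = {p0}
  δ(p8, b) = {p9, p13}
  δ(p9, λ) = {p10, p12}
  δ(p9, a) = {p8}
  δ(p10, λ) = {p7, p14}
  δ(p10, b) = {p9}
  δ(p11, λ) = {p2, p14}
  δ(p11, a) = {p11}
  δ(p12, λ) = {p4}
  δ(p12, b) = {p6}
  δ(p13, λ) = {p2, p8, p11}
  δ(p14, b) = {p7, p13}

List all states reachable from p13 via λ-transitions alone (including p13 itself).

Start with {p13}.
From p13 via λ: add p2, p8, p11.
From p2 via λ: add p12.
From p11 via λ: add p14.
From p12 via λ: add p4.
From p4 via λ: add p0, p6.
From p0 via λ: add p3.
No new states can be added; the closed set is {p0, p2, p3, p4, p6, p8, p11, p12, p13, p14}.

{p0, p2, p3, p4, p6, p8, p11, p12, p13, p14}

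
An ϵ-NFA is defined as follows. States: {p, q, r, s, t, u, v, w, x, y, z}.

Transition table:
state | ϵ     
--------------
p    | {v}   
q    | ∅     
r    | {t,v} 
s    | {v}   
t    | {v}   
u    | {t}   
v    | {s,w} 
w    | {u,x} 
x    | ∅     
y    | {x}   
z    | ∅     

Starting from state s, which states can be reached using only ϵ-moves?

Start with {s}.
From s via ϵ: add v.
From v via ϵ: add w.
From w via ϵ: add u, x.
From u via ϵ: add t.
No new states can be added; the closed set is {s, t, u, v, w, x}.

{s, t, u, v, w, x}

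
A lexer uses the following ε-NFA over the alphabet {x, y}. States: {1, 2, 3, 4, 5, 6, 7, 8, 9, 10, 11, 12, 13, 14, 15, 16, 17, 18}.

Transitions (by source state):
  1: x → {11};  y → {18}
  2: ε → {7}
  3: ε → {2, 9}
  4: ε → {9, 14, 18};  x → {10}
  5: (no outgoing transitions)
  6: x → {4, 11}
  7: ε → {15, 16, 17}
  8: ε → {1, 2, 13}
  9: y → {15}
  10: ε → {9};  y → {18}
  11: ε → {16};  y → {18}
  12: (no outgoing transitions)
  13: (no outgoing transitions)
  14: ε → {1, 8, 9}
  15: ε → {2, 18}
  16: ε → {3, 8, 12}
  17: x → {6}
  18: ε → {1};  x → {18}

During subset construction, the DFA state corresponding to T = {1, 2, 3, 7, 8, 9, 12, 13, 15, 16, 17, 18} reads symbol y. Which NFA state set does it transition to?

{1, 2, 3, 7, 8, 9, 12, 13, 15, 16, 17, 18}

1 on y → {18}.
9 on y → {15}.
No y-transition from 2, 3, 7, 8, 12, 13, 15, 16, 17, 18.
Union after reading y: {15, 18}.
Now take the ε-closure:
From 15 via ε: add 2.
From 18 via ε: add 1.
From 2 via ε: add 7.
From 7 via ε: add 16, 17.
From 16 via ε: add 3, 8, 12.
From 3 via ε: add 9.
From 8 via ε: add 13.
No new states can be added; the closed set is {1, 2, 3, 7, 8, 9, 12, 13, 15, 16, 17, 18}.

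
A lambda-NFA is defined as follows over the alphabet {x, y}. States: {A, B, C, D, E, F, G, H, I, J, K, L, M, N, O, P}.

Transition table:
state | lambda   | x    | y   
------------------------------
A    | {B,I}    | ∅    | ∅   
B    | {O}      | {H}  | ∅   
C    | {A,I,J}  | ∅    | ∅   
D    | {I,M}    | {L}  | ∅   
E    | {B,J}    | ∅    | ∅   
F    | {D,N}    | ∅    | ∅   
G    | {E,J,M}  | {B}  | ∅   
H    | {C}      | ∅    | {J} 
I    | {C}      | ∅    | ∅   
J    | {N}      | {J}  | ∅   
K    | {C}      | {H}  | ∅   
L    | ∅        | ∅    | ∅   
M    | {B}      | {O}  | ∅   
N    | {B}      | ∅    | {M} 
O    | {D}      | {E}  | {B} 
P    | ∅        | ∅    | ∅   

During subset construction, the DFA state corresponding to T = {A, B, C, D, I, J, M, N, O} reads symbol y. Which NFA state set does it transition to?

{A, B, C, D, I, J, M, N, O}

N on y → {M}.
O on y → {B}.
No y-transition from A, B, C, D, I, J, M.
Union after reading y: {B, M}.
Now take the lambda-closure:
From B via lambda: add O.
From O via lambda: add D.
From D via lambda: add I.
From I via lambda: add C.
From C via lambda: add A, J.
From J via lambda: add N.
No new states can be added; the closed set is {A, B, C, D, I, J, M, N, O}.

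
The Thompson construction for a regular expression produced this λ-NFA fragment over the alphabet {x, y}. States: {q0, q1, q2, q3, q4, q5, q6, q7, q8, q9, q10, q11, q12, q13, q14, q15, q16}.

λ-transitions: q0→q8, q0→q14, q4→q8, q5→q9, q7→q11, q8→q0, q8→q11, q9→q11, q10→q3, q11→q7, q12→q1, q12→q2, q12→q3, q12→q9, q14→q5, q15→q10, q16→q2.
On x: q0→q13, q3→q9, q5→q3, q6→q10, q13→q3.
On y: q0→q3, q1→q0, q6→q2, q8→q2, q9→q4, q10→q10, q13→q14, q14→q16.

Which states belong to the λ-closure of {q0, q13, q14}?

{q0, q5, q7, q8, q9, q11, q13, q14}

Start with {q0, q13, q14}.
From q0 via λ: add q8.
From q14 via λ: add q5.
From q5 via λ: add q9.
From q8 via λ: add q11.
From q11 via λ: add q7.
No new states can be added; the closed set is {q0, q5, q7, q8, q9, q11, q13, q14}.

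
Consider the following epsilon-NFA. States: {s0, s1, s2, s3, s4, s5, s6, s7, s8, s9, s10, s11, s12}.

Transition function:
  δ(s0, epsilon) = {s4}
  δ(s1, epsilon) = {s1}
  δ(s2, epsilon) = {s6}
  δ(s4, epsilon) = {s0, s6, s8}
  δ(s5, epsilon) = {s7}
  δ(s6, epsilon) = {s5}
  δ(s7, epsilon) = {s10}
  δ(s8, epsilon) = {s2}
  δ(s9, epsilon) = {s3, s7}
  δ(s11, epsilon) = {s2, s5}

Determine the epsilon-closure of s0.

Start with {s0}.
From s0 via epsilon: add s4.
From s4 via epsilon: add s6, s8.
From s6 via epsilon: add s5.
From s8 via epsilon: add s2.
From s5 via epsilon: add s7.
From s7 via epsilon: add s10.
No new states can be added; the closed set is {s0, s2, s4, s5, s6, s7, s8, s10}.

{s0, s2, s4, s5, s6, s7, s8, s10}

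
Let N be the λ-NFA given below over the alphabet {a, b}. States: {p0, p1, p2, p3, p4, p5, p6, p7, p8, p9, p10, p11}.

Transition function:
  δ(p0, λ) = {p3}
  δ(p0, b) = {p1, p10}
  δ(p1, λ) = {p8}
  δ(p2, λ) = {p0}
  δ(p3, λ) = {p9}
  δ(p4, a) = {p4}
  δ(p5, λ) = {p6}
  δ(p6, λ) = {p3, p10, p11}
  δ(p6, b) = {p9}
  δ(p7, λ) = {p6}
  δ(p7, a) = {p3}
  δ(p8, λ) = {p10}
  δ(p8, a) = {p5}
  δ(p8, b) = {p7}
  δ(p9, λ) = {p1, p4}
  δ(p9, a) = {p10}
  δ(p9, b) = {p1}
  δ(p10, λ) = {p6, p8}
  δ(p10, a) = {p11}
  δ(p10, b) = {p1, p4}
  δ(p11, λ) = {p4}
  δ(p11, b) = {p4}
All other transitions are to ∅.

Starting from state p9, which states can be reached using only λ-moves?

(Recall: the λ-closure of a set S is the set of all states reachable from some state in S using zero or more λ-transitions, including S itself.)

{p1, p3, p4, p6, p8, p9, p10, p11}

Start with {p9}.
From p9 via λ: add p1, p4.
From p1 via λ: add p8.
From p8 via λ: add p10.
From p10 via λ: add p6.
From p6 via λ: add p3, p11.
No new states can be added; the closed set is {p1, p3, p4, p6, p8, p9, p10, p11}.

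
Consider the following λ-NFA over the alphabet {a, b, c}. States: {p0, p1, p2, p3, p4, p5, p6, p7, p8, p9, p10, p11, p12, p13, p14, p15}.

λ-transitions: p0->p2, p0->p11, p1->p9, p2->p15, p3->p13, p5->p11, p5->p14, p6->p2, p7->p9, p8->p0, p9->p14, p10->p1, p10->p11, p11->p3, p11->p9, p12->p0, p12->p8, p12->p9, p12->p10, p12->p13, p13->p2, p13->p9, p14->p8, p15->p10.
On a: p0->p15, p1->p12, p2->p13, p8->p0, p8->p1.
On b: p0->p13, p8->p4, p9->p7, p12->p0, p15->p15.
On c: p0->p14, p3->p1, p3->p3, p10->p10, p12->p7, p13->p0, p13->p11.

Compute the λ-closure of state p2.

Start with {p2}.
From p2 via λ: add p15.
From p15 via λ: add p10.
From p10 via λ: add p1, p11.
From p1 via λ: add p9.
From p11 via λ: add p3.
From p3 via λ: add p13.
From p9 via λ: add p14.
From p14 via λ: add p8.
From p8 via λ: add p0.
No new states can be added; the closed set is {p0, p1, p2, p3, p8, p9, p10, p11, p13, p14, p15}.

{p0, p1, p2, p3, p8, p9, p10, p11, p13, p14, p15}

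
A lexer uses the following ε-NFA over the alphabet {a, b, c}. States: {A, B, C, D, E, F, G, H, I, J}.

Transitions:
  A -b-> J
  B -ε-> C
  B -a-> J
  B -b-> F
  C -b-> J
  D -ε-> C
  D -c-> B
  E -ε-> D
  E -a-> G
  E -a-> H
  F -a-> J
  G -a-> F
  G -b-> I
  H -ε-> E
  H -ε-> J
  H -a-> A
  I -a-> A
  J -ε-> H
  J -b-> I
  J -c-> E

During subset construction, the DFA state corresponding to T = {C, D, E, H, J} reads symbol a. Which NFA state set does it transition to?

E on a → {G, H}.
H on a → {A}.
No a-transition from C, D, J.
Union after reading a: {A, G, H}.
Now take the ε-closure:
From H via ε: add E, J.
From E via ε: add D.
From D via ε: add C.
No new states can be added; the closed set is {A, C, D, E, G, H, J}.

{A, C, D, E, G, H, J}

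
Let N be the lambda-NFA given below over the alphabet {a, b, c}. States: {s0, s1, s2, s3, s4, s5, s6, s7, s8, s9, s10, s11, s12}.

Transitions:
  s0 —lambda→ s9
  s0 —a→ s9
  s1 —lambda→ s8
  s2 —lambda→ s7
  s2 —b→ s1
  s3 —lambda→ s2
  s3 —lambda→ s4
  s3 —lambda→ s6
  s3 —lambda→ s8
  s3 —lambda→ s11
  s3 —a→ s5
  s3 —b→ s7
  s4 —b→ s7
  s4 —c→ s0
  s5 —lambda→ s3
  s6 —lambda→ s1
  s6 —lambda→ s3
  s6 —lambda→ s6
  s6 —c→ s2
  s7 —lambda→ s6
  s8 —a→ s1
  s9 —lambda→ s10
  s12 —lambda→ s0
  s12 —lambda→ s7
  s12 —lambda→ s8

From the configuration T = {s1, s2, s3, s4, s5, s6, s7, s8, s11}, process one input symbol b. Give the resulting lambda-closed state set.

{s1, s2, s3, s4, s6, s7, s8, s11}

s2 on b → {s1}.
s3 on b → {s7}.
s4 on b → {s7}.
No b-transition from s1, s5, s6, s7, s8, s11.
Union after reading b: {s1, s7}.
Now take the lambda-closure:
From s1 via lambda: add s8.
From s7 via lambda: add s6.
From s6 via lambda: add s3.
From s3 via lambda: add s2, s4, s11.
No new states can be added; the closed set is {s1, s2, s3, s4, s6, s7, s8, s11}.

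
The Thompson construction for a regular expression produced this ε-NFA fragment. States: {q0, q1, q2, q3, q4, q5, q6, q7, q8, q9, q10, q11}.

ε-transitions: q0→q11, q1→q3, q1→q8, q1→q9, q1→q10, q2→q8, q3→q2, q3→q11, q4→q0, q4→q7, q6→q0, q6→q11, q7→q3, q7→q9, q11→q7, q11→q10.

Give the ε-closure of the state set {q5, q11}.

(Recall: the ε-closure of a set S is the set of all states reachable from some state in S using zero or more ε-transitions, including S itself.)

{q2, q3, q5, q7, q8, q9, q10, q11}

Start with {q5, q11}.
From q11 via ε: add q7, q10.
From q7 via ε: add q3, q9.
From q3 via ε: add q2.
From q2 via ε: add q8.
No new states can be added; the closed set is {q2, q3, q5, q7, q8, q9, q10, q11}.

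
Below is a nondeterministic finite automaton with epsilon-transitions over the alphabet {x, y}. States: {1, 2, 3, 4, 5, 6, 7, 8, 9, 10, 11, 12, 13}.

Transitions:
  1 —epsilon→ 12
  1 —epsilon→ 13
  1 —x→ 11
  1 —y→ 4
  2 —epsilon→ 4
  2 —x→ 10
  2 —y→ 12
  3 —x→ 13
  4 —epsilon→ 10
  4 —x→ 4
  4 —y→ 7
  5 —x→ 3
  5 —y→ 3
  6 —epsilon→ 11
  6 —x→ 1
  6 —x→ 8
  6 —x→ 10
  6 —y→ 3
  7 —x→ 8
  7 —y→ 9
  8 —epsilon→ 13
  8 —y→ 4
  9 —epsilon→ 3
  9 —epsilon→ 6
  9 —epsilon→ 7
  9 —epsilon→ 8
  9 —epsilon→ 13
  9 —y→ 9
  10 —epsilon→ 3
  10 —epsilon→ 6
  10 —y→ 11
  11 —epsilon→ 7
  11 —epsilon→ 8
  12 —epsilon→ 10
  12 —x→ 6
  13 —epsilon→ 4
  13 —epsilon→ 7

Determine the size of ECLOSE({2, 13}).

9

Start with {2, 13}.
From 2 via epsilon: add 4.
From 13 via epsilon: add 7.
From 4 via epsilon: add 10.
From 10 via epsilon: add 3, 6.
From 6 via epsilon: add 11.
From 11 via epsilon: add 8.
epsilon-closure = {2, 3, 4, 6, 7, 8, 10, 11, 13}, which has 9 states.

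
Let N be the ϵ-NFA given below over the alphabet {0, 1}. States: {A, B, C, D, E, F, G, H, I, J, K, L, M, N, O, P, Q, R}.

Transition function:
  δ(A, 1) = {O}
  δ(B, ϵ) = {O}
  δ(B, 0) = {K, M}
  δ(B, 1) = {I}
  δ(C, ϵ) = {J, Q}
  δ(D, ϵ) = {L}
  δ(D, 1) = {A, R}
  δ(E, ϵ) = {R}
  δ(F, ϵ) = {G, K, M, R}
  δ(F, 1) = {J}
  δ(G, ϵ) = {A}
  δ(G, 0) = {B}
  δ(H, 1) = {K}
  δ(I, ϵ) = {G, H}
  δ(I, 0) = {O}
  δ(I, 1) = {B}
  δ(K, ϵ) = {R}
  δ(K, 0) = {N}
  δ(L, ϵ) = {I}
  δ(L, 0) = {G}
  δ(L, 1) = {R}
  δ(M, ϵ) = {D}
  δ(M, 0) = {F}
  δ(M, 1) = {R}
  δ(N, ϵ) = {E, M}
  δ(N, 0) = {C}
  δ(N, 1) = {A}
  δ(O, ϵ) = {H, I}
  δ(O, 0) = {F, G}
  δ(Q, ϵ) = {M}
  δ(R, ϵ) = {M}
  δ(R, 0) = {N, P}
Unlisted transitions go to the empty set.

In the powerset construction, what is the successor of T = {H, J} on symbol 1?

H on 1 → {K}.
No 1-transition from J.
Union after reading 1: {K}.
Now take the ϵ-closure:
From K via ϵ: add R.
From R via ϵ: add M.
From M via ϵ: add D.
From D via ϵ: add L.
From L via ϵ: add I.
From I via ϵ: add G, H.
From G via ϵ: add A.
No new states can be added; the closed set is {A, D, G, H, I, K, L, M, R}.

{A, D, G, H, I, K, L, M, R}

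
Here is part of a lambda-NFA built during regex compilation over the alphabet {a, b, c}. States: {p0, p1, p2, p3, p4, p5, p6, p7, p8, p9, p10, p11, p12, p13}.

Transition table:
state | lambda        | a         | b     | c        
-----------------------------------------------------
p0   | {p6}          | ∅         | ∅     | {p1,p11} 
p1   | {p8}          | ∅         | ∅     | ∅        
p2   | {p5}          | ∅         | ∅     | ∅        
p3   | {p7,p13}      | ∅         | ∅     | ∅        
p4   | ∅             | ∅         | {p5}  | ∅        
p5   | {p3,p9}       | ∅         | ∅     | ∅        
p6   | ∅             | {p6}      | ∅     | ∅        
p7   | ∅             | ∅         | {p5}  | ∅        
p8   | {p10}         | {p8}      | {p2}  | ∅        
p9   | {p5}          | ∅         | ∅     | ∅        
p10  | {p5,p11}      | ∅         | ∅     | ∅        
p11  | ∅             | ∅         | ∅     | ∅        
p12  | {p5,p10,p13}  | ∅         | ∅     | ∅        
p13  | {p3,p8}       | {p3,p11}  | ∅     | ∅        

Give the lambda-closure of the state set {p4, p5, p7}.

Start with {p4, p5, p7}.
From p5 via lambda: add p3, p9.
From p3 via lambda: add p13.
From p13 via lambda: add p8.
From p8 via lambda: add p10.
From p10 via lambda: add p11.
No new states can be added; the closed set is {p3, p4, p5, p7, p8, p9, p10, p11, p13}.

{p3, p4, p5, p7, p8, p9, p10, p11, p13}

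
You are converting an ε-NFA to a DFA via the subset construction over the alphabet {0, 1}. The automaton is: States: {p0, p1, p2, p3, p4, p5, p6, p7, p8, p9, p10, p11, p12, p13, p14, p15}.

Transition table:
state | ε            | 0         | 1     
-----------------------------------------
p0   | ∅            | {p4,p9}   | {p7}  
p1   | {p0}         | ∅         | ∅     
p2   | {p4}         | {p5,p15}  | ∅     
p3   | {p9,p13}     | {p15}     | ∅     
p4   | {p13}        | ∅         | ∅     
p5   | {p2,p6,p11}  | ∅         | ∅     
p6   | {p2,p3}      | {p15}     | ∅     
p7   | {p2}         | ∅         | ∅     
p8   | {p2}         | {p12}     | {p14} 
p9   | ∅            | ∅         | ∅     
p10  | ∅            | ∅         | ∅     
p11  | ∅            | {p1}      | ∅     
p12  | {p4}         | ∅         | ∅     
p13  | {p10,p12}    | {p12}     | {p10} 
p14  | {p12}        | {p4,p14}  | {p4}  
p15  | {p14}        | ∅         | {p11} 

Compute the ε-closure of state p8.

{p2, p4, p8, p10, p12, p13}

Start with {p8}.
From p8 via ε: add p2.
From p2 via ε: add p4.
From p4 via ε: add p13.
From p13 via ε: add p10, p12.
No new states can be added; the closed set is {p2, p4, p8, p10, p12, p13}.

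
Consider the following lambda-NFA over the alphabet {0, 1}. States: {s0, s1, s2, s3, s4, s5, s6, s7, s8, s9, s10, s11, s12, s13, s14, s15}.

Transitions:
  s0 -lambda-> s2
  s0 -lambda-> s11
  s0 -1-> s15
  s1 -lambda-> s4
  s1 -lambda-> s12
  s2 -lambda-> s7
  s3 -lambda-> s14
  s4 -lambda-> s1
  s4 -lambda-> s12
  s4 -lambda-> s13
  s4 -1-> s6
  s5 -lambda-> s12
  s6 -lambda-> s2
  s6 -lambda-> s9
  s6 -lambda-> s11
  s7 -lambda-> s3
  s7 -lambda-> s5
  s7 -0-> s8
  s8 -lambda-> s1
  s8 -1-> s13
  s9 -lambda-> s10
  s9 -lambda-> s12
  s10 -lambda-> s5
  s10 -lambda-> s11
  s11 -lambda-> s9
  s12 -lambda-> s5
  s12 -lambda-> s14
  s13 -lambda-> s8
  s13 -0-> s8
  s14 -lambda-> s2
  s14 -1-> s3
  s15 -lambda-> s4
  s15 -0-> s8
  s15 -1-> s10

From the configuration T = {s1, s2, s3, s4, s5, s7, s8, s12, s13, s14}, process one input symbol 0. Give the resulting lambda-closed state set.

s7 on 0 → {s8}.
s13 on 0 → {s8}.
No 0-transition from s1, s2, s3, s4, s5, s8, s12, s14.
Union after reading 0: {s8}.
Now take the lambda-closure:
From s8 via lambda: add s1.
From s1 via lambda: add s4, s12.
From s4 via lambda: add s13.
From s12 via lambda: add s5, s14.
From s14 via lambda: add s2.
From s2 via lambda: add s7.
From s7 via lambda: add s3.
No new states can be added; the closed set is {s1, s2, s3, s4, s5, s7, s8, s12, s13, s14}.

{s1, s2, s3, s4, s5, s7, s8, s12, s13, s14}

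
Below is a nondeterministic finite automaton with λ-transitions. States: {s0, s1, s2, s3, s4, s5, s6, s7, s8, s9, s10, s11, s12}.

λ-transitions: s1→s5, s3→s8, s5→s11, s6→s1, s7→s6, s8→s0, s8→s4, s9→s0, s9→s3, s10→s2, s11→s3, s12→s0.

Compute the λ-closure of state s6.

Start with {s6}.
From s6 via λ: add s1.
From s1 via λ: add s5.
From s5 via λ: add s11.
From s11 via λ: add s3.
From s3 via λ: add s8.
From s8 via λ: add s0, s4.
No new states can be added; the closed set is {s0, s1, s3, s4, s5, s6, s8, s11}.

{s0, s1, s3, s4, s5, s6, s8, s11}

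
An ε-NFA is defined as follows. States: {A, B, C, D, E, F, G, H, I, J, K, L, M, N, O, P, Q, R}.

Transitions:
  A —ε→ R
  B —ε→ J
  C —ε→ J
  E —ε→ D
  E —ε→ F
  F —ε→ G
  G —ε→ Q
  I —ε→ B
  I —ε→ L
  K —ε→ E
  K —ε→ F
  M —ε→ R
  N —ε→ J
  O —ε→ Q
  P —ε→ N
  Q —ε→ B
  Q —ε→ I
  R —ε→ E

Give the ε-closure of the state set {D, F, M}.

{B, D, E, F, G, I, J, L, M, Q, R}

Start with {D, F, M}.
From F via ε: add G.
From M via ε: add R.
From G via ε: add Q.
From R via ε: add E.
From Q via ε: add B, I.
From B via ε: add J.
From I via ε: add L.
No new states can be added; the closed set is {B, D, E, F, G, I, J, L, M, Q, R}.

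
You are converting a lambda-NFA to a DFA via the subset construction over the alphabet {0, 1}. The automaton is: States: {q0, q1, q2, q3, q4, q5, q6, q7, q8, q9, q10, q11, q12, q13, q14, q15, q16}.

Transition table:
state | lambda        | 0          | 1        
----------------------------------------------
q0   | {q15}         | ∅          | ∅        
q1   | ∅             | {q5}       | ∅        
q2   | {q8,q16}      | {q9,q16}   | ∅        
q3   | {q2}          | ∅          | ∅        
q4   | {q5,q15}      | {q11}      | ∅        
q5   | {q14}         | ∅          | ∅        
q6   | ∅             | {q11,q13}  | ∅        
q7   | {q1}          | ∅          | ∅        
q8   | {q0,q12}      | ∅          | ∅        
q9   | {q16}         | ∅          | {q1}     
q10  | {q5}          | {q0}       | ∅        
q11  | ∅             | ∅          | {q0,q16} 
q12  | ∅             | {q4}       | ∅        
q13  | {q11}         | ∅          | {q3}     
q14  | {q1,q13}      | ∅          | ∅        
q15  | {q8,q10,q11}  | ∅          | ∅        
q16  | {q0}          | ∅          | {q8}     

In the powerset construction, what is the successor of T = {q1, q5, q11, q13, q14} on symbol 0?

q1 on 0 → {q5}.
No 0-transition from q5, q11, q13, q14.
Union after reading 0: {q5}.
Now take the lambda-closure:
From q5 via lambda: add q14.
From q14 via lambda: add q1, q13.
From q13 via lambda: add q11.
No new states can be added; the closed set is {q1, q5, q11, q13, q14}.

{q1, q5, q11, q13, q14}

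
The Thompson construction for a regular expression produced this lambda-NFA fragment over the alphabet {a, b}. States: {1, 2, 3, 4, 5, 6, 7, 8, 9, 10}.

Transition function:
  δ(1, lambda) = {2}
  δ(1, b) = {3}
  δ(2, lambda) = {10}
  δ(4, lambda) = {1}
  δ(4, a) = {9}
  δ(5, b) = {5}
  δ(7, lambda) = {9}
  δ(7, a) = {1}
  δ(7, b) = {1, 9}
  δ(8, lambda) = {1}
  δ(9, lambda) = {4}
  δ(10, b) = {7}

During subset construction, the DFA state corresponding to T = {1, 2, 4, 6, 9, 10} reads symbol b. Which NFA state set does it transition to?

{1, 2, 3, 4, 7, 9, 10}

1 on b → {3}.
10 on b → {7}.
No b-transition from 2, 4, 6, 9.
Union after reading b: {3, 7}.
Now take the lambda-closure:
From 7 via lambda: add 9.
From 9 via lambda: add 4.
From 4 via lambda: add 1.
From 1 via lambda: add 2.
From 2 via lambda: add 10.
No new states can be added; the closed set is {1, 2, 3, 4, 7, 9, 10}.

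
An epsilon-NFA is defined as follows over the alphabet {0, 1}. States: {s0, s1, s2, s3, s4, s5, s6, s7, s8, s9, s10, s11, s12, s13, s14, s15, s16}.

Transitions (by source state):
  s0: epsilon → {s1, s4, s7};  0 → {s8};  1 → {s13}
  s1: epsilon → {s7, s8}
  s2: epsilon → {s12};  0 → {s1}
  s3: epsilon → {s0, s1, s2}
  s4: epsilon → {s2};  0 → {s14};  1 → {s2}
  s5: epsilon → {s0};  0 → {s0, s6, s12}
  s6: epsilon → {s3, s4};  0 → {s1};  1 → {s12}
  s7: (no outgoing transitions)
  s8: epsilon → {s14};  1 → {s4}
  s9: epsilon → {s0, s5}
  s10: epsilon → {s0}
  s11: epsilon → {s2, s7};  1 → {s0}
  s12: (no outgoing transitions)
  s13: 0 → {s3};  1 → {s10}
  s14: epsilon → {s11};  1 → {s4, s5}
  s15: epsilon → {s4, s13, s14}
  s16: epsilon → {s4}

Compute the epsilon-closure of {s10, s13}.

Start with {s10, s13}.
From s10 via epsilon: add s0.
From s0 via epsilon: add s1, s4, s7.
From s1 via epsilon: add s8.
From s4 via epsilon: add s2.
From s2 via epsilon: add s12.
From s8 via epsilon: add s14.
From s14 via epsilon: add s11.
No new states can be added; the closed set is {s0, s1, s2, s4, s7, s8, s10, s11, s12, s13, s14}.

{s0, s1, s2, s4, s7, s8, s10, s11, s12, s13, s14}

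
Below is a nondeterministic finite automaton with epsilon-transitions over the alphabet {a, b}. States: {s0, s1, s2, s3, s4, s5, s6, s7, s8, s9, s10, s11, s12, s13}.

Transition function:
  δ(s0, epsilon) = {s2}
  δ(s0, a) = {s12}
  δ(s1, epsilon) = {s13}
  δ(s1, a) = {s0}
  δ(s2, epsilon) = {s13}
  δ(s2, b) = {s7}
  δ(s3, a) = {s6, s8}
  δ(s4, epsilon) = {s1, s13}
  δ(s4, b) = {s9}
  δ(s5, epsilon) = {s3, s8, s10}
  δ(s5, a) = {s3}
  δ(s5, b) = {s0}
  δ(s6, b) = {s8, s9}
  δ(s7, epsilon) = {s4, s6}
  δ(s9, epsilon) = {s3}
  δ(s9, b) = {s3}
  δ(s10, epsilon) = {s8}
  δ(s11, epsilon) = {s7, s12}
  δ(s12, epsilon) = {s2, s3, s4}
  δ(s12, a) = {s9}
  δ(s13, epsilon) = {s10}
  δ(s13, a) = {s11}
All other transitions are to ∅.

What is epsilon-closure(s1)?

{s1, s8, s10, s13}

Start with {s1}.
From s1 via epsilon: add s13.
From s13 via epsilon: add s10.
From s10 via epsilon: add s8.
No new states can be added; the closed set is {s1, s8, s10, s13}.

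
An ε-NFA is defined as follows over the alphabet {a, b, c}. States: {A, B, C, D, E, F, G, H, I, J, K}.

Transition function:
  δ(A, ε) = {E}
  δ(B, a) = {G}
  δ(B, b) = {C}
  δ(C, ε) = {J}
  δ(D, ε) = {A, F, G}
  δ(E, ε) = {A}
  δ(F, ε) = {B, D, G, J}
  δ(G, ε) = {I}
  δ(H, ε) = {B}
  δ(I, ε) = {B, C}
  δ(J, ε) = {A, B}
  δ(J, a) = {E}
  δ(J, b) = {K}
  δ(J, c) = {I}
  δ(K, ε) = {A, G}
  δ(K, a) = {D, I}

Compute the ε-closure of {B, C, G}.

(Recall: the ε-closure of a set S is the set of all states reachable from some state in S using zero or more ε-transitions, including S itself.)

Start with {B, C, G}.
From C via ε: add J.
From G via ε: add I.
From J via ε: add A.
From A via ε: add E.
No new states can be added; the closed set is {A, B, C, E, G, I, J}.

{A, B, C, E, G, I, J}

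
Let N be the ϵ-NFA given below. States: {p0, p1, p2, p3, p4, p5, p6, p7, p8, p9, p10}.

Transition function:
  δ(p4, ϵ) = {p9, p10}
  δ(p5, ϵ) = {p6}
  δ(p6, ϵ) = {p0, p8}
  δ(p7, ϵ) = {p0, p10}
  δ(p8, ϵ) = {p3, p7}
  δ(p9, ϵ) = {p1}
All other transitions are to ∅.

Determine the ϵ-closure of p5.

{p0, p3, p5, p6, p7, p8, p10}

Start with {p5}.
From p5 via ϵ: add p6.
From p6 via ϵ: add p0, p8.
From p8 via ϵ: add p3, p7.
From p7 via ϵ: add p10.
No new states can be added; the closed set is {p0, p3, p5, p6, p7, p8, p10}.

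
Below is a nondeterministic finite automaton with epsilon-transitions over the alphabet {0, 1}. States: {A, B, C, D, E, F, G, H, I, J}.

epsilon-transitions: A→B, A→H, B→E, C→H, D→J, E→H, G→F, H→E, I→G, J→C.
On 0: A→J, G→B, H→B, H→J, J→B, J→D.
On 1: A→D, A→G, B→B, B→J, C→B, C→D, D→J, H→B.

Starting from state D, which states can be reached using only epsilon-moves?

Start with {D}.
From D via epsilon: add J.
From J via epsilon: add C.
From C via epsilon: add H.
From H via epsilon: add E.
No new states can be added; the closed set is {C, D, E, H, J}.

{C, D, E, H, J}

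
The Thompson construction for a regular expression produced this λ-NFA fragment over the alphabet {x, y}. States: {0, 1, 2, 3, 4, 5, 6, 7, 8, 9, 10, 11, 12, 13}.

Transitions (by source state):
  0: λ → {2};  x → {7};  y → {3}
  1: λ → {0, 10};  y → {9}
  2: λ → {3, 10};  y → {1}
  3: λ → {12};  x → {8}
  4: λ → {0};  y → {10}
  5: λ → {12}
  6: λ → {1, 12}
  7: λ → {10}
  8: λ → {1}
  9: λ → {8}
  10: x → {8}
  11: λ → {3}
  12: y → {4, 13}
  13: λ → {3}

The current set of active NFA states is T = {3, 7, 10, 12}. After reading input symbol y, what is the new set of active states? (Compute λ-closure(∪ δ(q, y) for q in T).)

12 on y → {4, 13}.
No y-transition from 3, 7, 10.
Union after reading y: {4, 13}.
Now take the λ-closure:
From 4 via λ: add 0.
From 13 via λ: add 3.
From 0 via λ: add 2.
From 3 via λ: add 12.
From 2 via λ: add 10.
No new states can be added; the closed set is {0, 2, 3, 4, 10, 12, 13}.

{0, 2, 3, 4, 10, 12, 13}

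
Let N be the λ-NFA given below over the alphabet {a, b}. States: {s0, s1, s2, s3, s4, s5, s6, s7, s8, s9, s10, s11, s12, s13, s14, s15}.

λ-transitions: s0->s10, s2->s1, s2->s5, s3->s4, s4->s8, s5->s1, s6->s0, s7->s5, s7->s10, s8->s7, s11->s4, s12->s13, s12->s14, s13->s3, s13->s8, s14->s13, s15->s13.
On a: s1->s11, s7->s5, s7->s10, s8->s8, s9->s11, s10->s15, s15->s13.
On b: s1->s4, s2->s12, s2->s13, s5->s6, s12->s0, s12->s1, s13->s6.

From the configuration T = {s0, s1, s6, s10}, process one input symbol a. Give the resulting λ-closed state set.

s1 on a → {s11}.
s10 on a → {s15}.
No a-transition from s0, s6.
Union after reading a: {s11, s15}.
Now take the λ-closure:
From s11 via λ: add s4.
From s15 via λ: add s13.
From s4 via λ: add s8.
From s13 via λ: add s3.
From s8 via λ: add s7.
From s7 via λ: add s5, s10.
From s5 via λ: add s1.
No new states can be added; the closed set is {s1, s3, s4, s5, s7, s8, s10, s11, s13, s15}.

{s1, s3, s4, s5, s7, s8, s10, s11, s13, s15}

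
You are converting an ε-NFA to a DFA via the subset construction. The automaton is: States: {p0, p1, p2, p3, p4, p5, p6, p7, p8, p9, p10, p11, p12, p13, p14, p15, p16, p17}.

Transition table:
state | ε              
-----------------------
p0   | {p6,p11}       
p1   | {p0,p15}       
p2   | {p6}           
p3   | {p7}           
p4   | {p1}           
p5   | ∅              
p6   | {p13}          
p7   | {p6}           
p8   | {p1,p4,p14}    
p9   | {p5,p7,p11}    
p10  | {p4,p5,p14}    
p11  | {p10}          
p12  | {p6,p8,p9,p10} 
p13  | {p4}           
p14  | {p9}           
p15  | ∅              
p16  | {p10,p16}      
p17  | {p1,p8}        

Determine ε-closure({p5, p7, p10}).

Start with {p5, p7, p10}.
From p7 via ε: add p6.
From p10 via ε: add p4, p14.
From p4 via ε: add p1.
From p6 via ε: add p13.
From p14 via ε: add p9.
From p1 via ε: add p0, p15.
From p9 via ε: add p11.
No new states can be added; the closed set is {p0, p1, p4, p5, p6, p7, p9, p10, p11, p13, p14, p15}.

{p0, p1, p4, p5, p6, p7, p9, p10, p11, p13, p14, p15}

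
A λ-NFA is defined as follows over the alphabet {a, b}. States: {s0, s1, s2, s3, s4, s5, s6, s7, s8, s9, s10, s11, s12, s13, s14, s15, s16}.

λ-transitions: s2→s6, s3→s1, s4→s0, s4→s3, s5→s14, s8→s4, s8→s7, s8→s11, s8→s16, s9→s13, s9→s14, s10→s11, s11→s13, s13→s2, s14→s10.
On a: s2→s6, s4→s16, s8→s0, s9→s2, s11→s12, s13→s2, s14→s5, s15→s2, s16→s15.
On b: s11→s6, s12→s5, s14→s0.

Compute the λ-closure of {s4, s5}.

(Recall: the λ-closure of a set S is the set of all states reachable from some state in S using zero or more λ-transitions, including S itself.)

Start with {s4, s5}.
From s4 via λ: add s0, s3.
From s5 via λ: add s14.
From s3 via λ: add s1.
From s14 via λ: add s10.
From s10 via λ: add s11.
From s11 via λ: add s13.
From s13 via λ: add s2.
From s2 via λ: add s6.
No new states can be added; the closed set is {s0, s1, s2, s3, s4, s5, s6, s10, s11, s13, s14}.

{s0, s1, s2, s3, s4, s5, s6, s10, s11, s13, s14}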